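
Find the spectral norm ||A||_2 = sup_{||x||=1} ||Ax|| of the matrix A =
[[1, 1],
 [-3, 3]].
||A||_2 = sqrt(18) ≈ 4.2426 (= sqrt(largest eigenvalue of A^T A))

||A||_2 = sigma_max(A) = sqrt(lambda_max(A^T A)). Form the symmetric matrix M = A^T A =
[[10, -8],
 [-8, 10]].
Its characteristic polynomial (trace, determinant of M give the coefficients) is
  p(λ) = det(λ I - M) = λ^2 - 20λ + 36.
For λ^2 - 20λ + 36 the discriminant is 256. It is a perfect square (16^2), so the roots are rational: λ = (20 ± 16)/2 = 18, 2.
So the eigenvalues of A^T A are ≈ 2, 18 (all ≥ 0, as they must be for A^T A). The largest is λ_max = 18, hence ||A||_2 = sqrt(λ_max) = sqrt(18) ≈ 4.2426.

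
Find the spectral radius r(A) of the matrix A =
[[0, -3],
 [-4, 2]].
r(A) = (2 + sqrt(52))/2 ≈ 4.6056

The eigenvalues of A are the roots of its characteristic polynomial. With M = A (coefficients from the trace and determinant):
  p(λ) = det(λ I - M) = λ^2 - 2λ - 12.
For λ^2 - 2λ - 12 the discriminant is 52. It is nonnegative but not a perfect square, so the roots are real and irrational: λ = (2 ± sqrt(52))/2 ≈ 4.6056, -2.6056.
Thus the eigenvalues (to 4 decimals) are 4.6056 (modulus 4.6056); -2.6056 (modulus 2.6056). The spectral radius is the largest modulus: r(A) = (2 + sqrt(52))/2 ≈ 4.6056. (Cross-check: r(A) ≤ ||A||_2 ≈ 4.7581; equality holds whenever A is normal, though it can also hold for some non-normal A.)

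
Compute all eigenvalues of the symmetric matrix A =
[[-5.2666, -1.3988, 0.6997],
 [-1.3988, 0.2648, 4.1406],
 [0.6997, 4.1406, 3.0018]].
sigma(A) ≈ {-6, -2, 6}

A is real symmetric, so its spectrum consists of real eigenvalues. Expanding the characteristic polynomial of the displayed matrix gives
  det(λ I - A) = p(λ) = λ^3 + (2)λ^2 + (-36)λ + (-72).
Solving p(λ) = 0 yields eigenvalues ≈ -6, -2, 6. (A is shown rounded to 4 decimals, so these recover the underlying integer eigenvalues to within that precision.)
Verification: the trace of A = -2 equals the sum of eigenvalues -2, and det(A) ≈ 71.9991 matches the eigenvalue product 72.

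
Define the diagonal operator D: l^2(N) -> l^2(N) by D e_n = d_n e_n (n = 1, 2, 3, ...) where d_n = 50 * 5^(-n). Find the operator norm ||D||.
||D|| = 10 (attained at n = 1)

For D diagonal, ||D|| = sup_n |d_n|. The sequence d_n = 50 * 5^(-n) is positive and strictly decreasing (ratio 5^(-1) < 1), so the supremum is d_1 = 50/5 = 10. Hence ||D|| = 10.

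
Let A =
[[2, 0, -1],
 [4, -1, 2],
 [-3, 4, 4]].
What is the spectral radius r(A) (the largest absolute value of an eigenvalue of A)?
r(A) ≈ 5.3974

The eigenvalues of A are the roots of its characteristic polynomial. With M = A (coefficients from the trace, the sum of principal 2x2 minors, and det A):
  p(λ) = det(λ I - M) = λ^3 - 5λ^2 - 9λ + 37.
No integer candidate from the rational root theorem (±divisors of 37) is a root, so the roots are irrational. The cubic discriminant is Δ = 16448 > 0, so there are three distinct real roots. p(-3) = -8 and p(-2) = 27 have opposite signs, so a root lies in (-3, -2); Newton's method refines it to λ ≈ -2.8245. p(2) = 7 and p(3) = -8 have opposite signs, so a root lies in (2, 3); Newton's method refines it to λ ≈ 2.4271. p(5) = -8 and p(6) = 19 have opposite signs, so a root lies in (5, 6); Newton's method refines it to λ ≈ 5.3974. Check (Vieta): the three roots sum to 5, matching tr M = 5.
Thus the eigenvalues (to 4 decimals) are -2.8245 (modulus 2.8245); 2.4271 (modulus 2.4271); 5.3974 (modulus 5.3974). The spectral radius is the largest modulus: r(A) ≈ 5.3974. (Cross-check: r(A) ≤ ||A||_2 ≈ 6.8507; equality holds whenever A is normal, though it can also hold for some non-normal A.)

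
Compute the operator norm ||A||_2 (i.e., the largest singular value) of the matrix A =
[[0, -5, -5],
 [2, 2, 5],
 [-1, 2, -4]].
||A||_2 ≈ 9.1309 (= sqrt(largest eigenvalue of A^T A))

||A||_2 = sigma_max(A) = sqrt(lambda_max(A^T A)). Form the symmetric matrix M = A^T A =
[[5, 2, 14],
 [2, 33, 27],
 [14, 27, 66]].
Its characteristic polynomial (trace, sum of principal 2x2 minors, determinant of M give the coefficients) is
  p(λ) = det(λ I - M) = λ^3 - 104λ^2 + 1744λ - 2025.
No integer candidate from the rational root theorem (±divisors of 2025) is a root, so the roots are irrational. The cubic discriminant is Δ = 9068538165 > 0, so there are three distinct real roots. p(1) = -384 and p(2) = 1055 have opposite signs, so a root lies in (1, 2); Newton's method refines it to λ ≈ 1.2537. p(19) = 426 and p(20) = -745 have opposite signs, so a root lies in (19, 20); Newton's method refines it to λ ≈ 19.3729. p(83) = -1942 and p(84) = 3351 have opposite signs, so a root lies in (83, 84); Newton's method refines it to λ ≈ 83.3734. Check (Vieta): the three roots sum to 104, matching tr M = 104.
So the eigenvalues of A^T A are ≈ 1.2537, 19.3729, 83.3734 (all ≥ 0, as they must be for A^T A). The largest is λ_max ≈ 83.3734, hence ||A||_2 = sqrt(λ_max) ≈ 9.1309.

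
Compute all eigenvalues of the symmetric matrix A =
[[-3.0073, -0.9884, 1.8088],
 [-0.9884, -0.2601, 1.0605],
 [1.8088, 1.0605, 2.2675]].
sigma(A) ≈ {-4, 0, 3}

A is real symmetric, so its spectrum consists of real eigenvalues. Expanding the characteristic polynomial of the displayed matrix gives
  det(λ I - A) = p(λ) = λ^3 + (1)λ^2 + (-12)λ + (0).
Solving p(λ) = 0 yields eigenvalues ≈ -4, 0, 3. (A is shown rounded to 4 decimals, so these recover the underlying integer eigenvalues to within that precision.)
Verification: the trace of A = -1 equals the sum of eigenvalues -1, and det(A) ≈ -0.0004 matches the eigenvalue product 0.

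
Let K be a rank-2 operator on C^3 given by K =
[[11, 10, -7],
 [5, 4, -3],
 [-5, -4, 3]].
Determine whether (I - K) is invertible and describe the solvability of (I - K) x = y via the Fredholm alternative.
(I - K) is invertible (det(I - K) = -25 ≠ 0), so for every y in C^3 the equation (I - K) x = y has a unique solution.

K has rank 2 and factors as K = U V^T = u1 v1^T + u2 v2^T with u1 = (3, 1, -1), v1 = (3, 3, -2), u2 = (1, 1, -1), v2 = (2, 1, -1) (multiplying out reproduces the displayed K). The nonzero eigenvalues of U V^T coincide with those of the 2 x 2 matrix G = V^T U = [[v1·u1, v1·u2], [v2·u1, v2·u2]] = [[14, 8], [8, 4]], and by the Sylvester determinant identity det(I_3 - U V^T) = det(I_2 - V^T U) = det([[-13, -8], [-8, -3]]) = (-13)(-3) - (-8)(-8) = -25. (Direct check: I - K =
[[-10, -10, 7],
 [-5, -3, 3],
 [5, 4, -2]]
has determinant -25.) The finite-dimensional Fredholm alternative says: either (I - K) is invertible, or ker(I - K) ≠ {0} and then range(I - K) = ker((I - K)^*)^⊥, with dim ker(I - K) = dim ker((I - K)^*). Since det(I - K) ≠ 0, 1 is not an eigenvalue of K and ker(I - K) = {0}, so we are in the first case: for every y there is a unique x = (I - K)^(-1) y. (Explicitly, by the Woodbury identity, (I - U V^T)^(-1) = I + U (I_2 - G)^(-1) V^T.)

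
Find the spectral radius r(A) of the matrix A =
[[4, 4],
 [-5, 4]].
r(A) = 6

The eigenvalues of A are the roots of its characteristic polynomial. With M = A (coefficients from the trace and determinant):
  p(λ) = det(λ I - M) = λ^2 - 8λ + 36.
For λ^2 - 8λ + 36 the discriminant is -80. It is negative, so the roots are the complex-conjugate pair λ = 4 ± (sqrt(80)/2) i ≈ 4 ± 4.4721i. For a conjugate pair the product of the roots equals the constant term, so |λ|^2 = 36 and |λ| = sqrt(36) = 6.
Thus the eigenvalues (to 4 decimals) are 4 ± 4.4721i (modulus 6). The spectral radius is the largest modulus: r(A) = 6. (Cross-check: r(A) ≤ ||A||_2 ≈ 6.5208; equality holds whenever A is normal, though it can also hold for some non-normal A.)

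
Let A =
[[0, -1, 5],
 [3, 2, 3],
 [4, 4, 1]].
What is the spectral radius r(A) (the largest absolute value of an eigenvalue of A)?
r(A) ≈ 7.0507

The eigenvalues of A are the roots of its characteristic polynomial. With M = A (coefficients from the trace, the sum of principal 2x2 minors, and det A):
  p(λ) = det(λ I - M) = λ^3 - 3λ^2 - 27λ - 11.
No integer candidate from the rational root theorem (±divisors of 11) is a root, so the roots are irrational. The cubic discriminant is Δ = 64800 > 0, so there are three distinct real roots. p(-4) = -15 and p(-3) = 16 have opposite signs, so a root lies in (-4, -3); Newton's method refines it to λ ≈ -3.6197. p(-1) = 12 and p(0) = -11 have opposite signs, so a root lies in (-1, 0); Newton's method refines it to λ ≈ -0.431. p(7) = -4 and p(8) = 93 have opposite signs, so a root lies in (7, 8); Newton's method refines it to λ ≈ 7.0507. Check (Vieta): the three roots sum to 3, matching tr M = 3.
Thus the eigenvalues (to 4 decimals) are -3.6197 (modulus 3.6197); -0.431 (modulus 0.431); 7.0507 (modulus 7.0507). The spectral radius is the largest modulus: r(A) ≈ 7.0507. (Cross-check: r(A) ≤ ||A||_2 ≈ 7.3566; equality holds whenever A is normal, though it can also hold for some non-normal A.)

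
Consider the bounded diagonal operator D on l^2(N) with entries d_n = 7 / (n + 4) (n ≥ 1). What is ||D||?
||D|| = 7/5 (attained at n = 1)

For D diagonal, ||D|| = sup_n |d_n| = sup_n 7/(n + 4). This is positive and strictly decreasing in n, so the supremum is attained at n = 1: d_1 = 7/(1 + 4) = 7/5. Hence ||D|| = 7/5.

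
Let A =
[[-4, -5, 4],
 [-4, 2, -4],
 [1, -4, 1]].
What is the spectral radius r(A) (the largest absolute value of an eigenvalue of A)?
r(A) ≈ 7.5656

The eigenvalues of A are the roots of its characteristic polynomial. With M = A (coefficients from the trace, the sum of principal 2x2 minors, and det A):
  p(λ) = det(λ I - M) = λ^3 + λ^2 - 50λ - 112.
No integer candidate from the rational root theorem (±divisors of 112) is a root, so the roots are irrational. The cubic discriminant is Δ = 265060 > 0, so there are three distinct real roots. p(-7) = -56 and p(-6) = 8 have opposite signs, so a root lies in (-7, -6); Newton's method refines it to λ ≈ -6.1639. p(-3) = 20 and p(-2) = -16 have opposite signs, so a root lies in (-3, -2); Newton's method refines it to λ ≈ -2.4017. p(7) = -70 and p(8) = 64 have opposite signs, so a root lies in (7, 8); Newton's method refines it to λ ≈ 7.5656. Check (Vieta): the three roots sum to -1, matching tr M = -1.
Thus the eigenvalues (to 4 decimals) are -6.1639 (modulus 6.1639); -2.4017 (modulus 2.4017); 7.5656 (modulus 7.5656). The spectral radius is the largest modulus: r(A) ≈ 7.5656. (Cross-check: r(A) ≤ ||A||_2 ≈ 8.5054; equality holds whenever A is normal, though it can also hold for some non-normal A.)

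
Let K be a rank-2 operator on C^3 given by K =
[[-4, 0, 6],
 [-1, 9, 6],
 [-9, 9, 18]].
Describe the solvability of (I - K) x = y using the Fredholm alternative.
(I - K) is invertible (det(I - K) = 32 ≠ 0), so for every y in C^3 the equation (I - K) x = y has a unique solution.

K has rank 2 and factors as K = U V^T = u1 v1^T + u2 v2^T with u1 = (0, 3, 3), v1 = (-1, 3, 3), u2 = (-2, 1, -3), v2 = (2, 0, -3) (multiplying out reproduces the displayed K). The nonzero eigenvalues of U V^T coincide with those of the 2 x 2 matrix G = V^T U = [[v1·u1, v1·u2], [v2·u1, v2·u2]] = [[18, -4], [-9, 5]], and by the Sylvester determinant identity det(I_3 - U V^T) = det(I_2 - V^T U) = det([[-17, 4], [9, -4]]) = (-17)(-4) - (4)(9) = 32. (Direct check: I - K =
[[5, 0, -6],
 [1, -8, -6],
 [9, -9, -17]]
has determinant 32.) The finite-dimensional Fredholm alternative says: either (I - K) is invertible, or ker(I - K) ≠ {0} and then range(I - K) = ker((I - K)^*)^⊥, with dim ker(I - K) = dim ker((I - K)^*). Since det(I - K) ≠ 0, 1 is not an eigenvalue of K and ker(I - K) = {0}, so we are in the first case: for every y there is a unique x = (I - K)^(-1) y. (Explicitly, by the Woodbury identity, (I - U V^T)^(-1) = I + U (I_2 - G)^(-1) V^T.)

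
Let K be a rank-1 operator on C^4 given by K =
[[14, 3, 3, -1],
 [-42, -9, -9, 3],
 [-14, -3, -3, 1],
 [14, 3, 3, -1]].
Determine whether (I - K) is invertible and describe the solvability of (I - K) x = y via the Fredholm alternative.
(I - K) is singular (det(I - K) = 0, i.e. 1 ∈ sigma(K)). (I - K) x = y is solvable iff y ⊥ ker((I - K)^*) = span{(14, 3, 3, -1)}, i.e. iff 14y_1 + 3y_2 + 3y_3 - y_4 = 0. When solvable, the solutions are x = y + c·(1, -3, -1, 1), c arbitrary (ker(I - K) = span{(1, -3, -1, 1)}, dimension 1).

K has rank 1, so it is an outer product K = u v^T: every row of K is a multiple of one row vector. Reading off the entries, u = (1, -3, -1, 1) and v = (14, 3, 3, -1) (row i of K equals u_i·v^T). A rank-one matrix u v^T satisfies K u = u (v·u) and kills the (3)-dimensional subspace v^⊥, so its characteristic polynomial is lambda^3 (lambda - v·u) with v·u = tr K = 1. Hence the eigenvalues of I - K are 1 (multiplicity 3) and 1 - (1) = 0, so det(I - K) = 0. (Direct check: I - K =
[[-13, -3, -3, 1],
 [42, 10, 9, -3],
 [14, 3, 4, -1],
 [-14, -3, -3, 2]]
has determinant 0.) So 1 is an eigenvalue of K and (I - K) is not invertible. The finite-dimensional Fredholm alternative says: either (I - K) is invertible, or ker(I - K) ≠ {0} and then range(I - K) = ker((I - K)^*)^⊥, with dim ker(I - K) = dim ker((I - K)^*). We are in the second case, so we need both kernels. Kernel of I - K: (I - K) u = u - u (v·u) = u - u = 0, so ker(I - K) = span{u} = span{(1, -3, -1, 1)} (it is exactly 1-dimensional because rank(I - K) = 3). Kernel of the adjoint: K is real, so (I - K)^* = I - K^T = I - v u^T, and (I - v u^T) v = v - v (u·v) = 0; hence ker((I - K)^*) = span{v} = span{(14, 3, 3, -1)}. Therefore (I - K) x = y is solvable iff <y, v> = 0, i.e. iff 14y_1 + 3y_2 + 3y_3 - y_4 = 0. When this holds, K y = u (v·y) = 0, so (I - K) y = y and x = y is a particular solution; the full solution set is the line x = y + c·u = y + c·(1, -3, -1, 1), c ∈ C.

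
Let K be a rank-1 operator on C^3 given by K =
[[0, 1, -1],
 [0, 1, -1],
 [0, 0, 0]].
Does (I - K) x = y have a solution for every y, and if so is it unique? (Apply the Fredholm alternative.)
(I - K) is singular (det(I - K) = 0, i.e. 1 ∈ sigma(K)). (I - K) x = y is solvable iff y ⊥ ker((I - K)^*) = span{(0, 1, -1)}, i.e. iff y_2 - y_3 = 0. When solvable, the solutions are x = y + c·(1, 1, 0), c arbitrary (ker(I - K) = span{(1, 1, 0)}, dimension 1).

K has rank 1, so it is an outer product K = u v^T: every row of K is a multiple of one row vector. Reading off the entries, u = (1, 1, 0) and v = (0, 1, -1) (row i of K equals u_i·v^T). A rank-one matrix u v^T satisfies K u = u (v·u) and kills the (2)-dimensional subspace v^⊥, so its characteristic polynomial is lambda^2 (lambda - v·u) with v·u = tr K = 1. Hence the eigenvalues of I - K are 1 (multiplicity 2) and 1 - (1) = 0, so det(I - K) = 0. (Direct check: I - K =
[[1, -1, 1],
 [0, 0, 1],
 [0, 0, 1]]
has determinant 0.) So 1 is an eigenvalue of K and (I - K) is not invertible. The finite-dimensional Fredholm alternative says: either (I - K) is invertible, or ker(I - K) ≠ {0} and then range(I - K) = ker((I - K)^*)^⊥, with dim ker(I - K) = dim ker((I - K)^*). We are in the second case, so we need both kernels. Kernel of I - K: (I - K) u = u - u (v·u) = u - u = 0, so ker(I - K) = span{u} = span{(1, 1, 0)} (it is exactly 1-dimensional because rank(I - K) = 2). Kernel of the adjoint: K is real, so (I - K)^* = I - K^T = I - v u^T, and (I - v u^T) v = v - v (u·v) = 0; hence ker((I - K)^*) = span{v} = span{(0, 1, -1)}. Therefore (I - K) x = y is solvable iff <y, v> = 0, i.e. iff y_2 - y_3 = 0. When this holds, K y = u (v·y) = 0, so (I - K) y = y and x = y is a particular solution; the full solution set is the line x = y + c·u = y + c·(1, 1, 0), c ∈ C.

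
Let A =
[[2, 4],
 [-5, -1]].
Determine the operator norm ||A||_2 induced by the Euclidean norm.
||A||_2 = sqrt((46 + sqrt(820))/2) ≈ 6.1088 (= sqrt(largest eigenvalue of A^T A))

||A||_2 = sigma_max(A) = sqrt(lambda_max(A^T A)). Form the symmetric matrix M = A^T A =
[[29, 13],
 [13, 17]].
Its characteristic polynomial (trace, determinant of M give the coefficients) is
  p(λ) = det(λ I - M) = λ^2 - 46λ + 324.
For λ^2 - 46λ + 324 the discriminant is 820. It is nonnegative but not a perfect square, so the roots are real and irrational: λ = (46 ± sqrt(820))/2 ≈ 37.3178, 8.6822.
So the eigenvalues of A^T A are ≈ 8.6822, 37.3178 (all ≥ 0, as they must be for A^T A). The largest is λ_max = (46 + sqrt(820))/2 ≈ 37.3178, hence ||A||_2 = sqrt(λ_max) = sqrt((46 + sqrt(820))/2) ≈ 6.1088.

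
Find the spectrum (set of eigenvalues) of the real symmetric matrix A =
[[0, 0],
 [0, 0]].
sigma(A) ≈ {0} (0 with multiplicity 2)

A is real symmetric, so its spectrum consists of real eigenvalues. Expanding the characteristic polynomial of the displayed matrix gives
  det(λ I - A) = p(λ) = λ^2 + (0)λ + (0).
Solving p(λ) = 0 yields eigenvalues ≈ 0, 0. (A is shown rounded to 4 decimals, so these recover the underlying integer eigenvalues to within that precision.)
Verification: the trace of A = 0 equals the sum of eigenvalues 0, and det(A) ≈ 0.0000 matches the eigenvalue product 0.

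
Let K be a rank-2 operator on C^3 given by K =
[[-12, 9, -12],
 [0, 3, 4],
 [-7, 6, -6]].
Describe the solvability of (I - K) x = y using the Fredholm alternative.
(I - K) is invertible (det(I - K) = -74 ≠ 0), so for every y in C^3 the equation (I - K) x = y has a unique solution.

K has rank 2 and factors as K = U V^T = u1 v1^T + u2 v2^T with u1 = (3, 1, 2), v1 = (-3, 3, -2), u2 = (-3, 3, -1), v2 = (1, 0, 2) (multiplying out reproduces the displayed K). The nonzero eigenvalues of U V^T coincide with those of the 2 x 2 matrix G = V^T U = [[v1·u1, v1·u2], [v2·u1, v2·u2]] = [[-10, 20], [7, -5]], and by the Sylvester determinant identity det(I_3 - U V^T) = det(I_2 - V^T U) = det([[11, -20], [-7, 6]]) = (11)(6) - (-20)(-7) = -74. (Direct check: I - K =
[[13, -9, 12],
 [0, -2, -4],
 [7, -6, 7]]
has determinant -74.) The finite-dimensional Fredholm alternative says: either (I - K) is invertible, or ker(I - K) ≠ {0} and then range(I - K) = ker((I - K)^*)^⊥, with dim ker(I - K) = dim ker((I - K)^*). Since det(I - K) ≠ 0, 1 is not an eigenvalue of K and ker(I - K) = {0}, so we are in the first case: for every y there is a unique x = (I - K)^(-1) y. (Explicitly, by the Woodbury identity, (I - U V^T)^(-1) = I + U (I_2 - G)^(-1) V^T.)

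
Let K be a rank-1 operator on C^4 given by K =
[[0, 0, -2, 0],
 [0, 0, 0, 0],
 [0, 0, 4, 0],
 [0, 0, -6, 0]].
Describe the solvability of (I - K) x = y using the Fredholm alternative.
(I - K) is invertible (det(I - K) = -3 ≠ 0), so for every y in C^4 the equation (I - K) x = y has a unique solution.

K has rank 1, so it is an outer product K = u v^T: every row of K is a multiple of one row vector. Reading off the entries, u = (1, 0, -2, 3) and v = (0, 0, -2, 0) (row i of K equals u_i·v^T). A rank-one matrix u v^T satisfies K u = u (v·u) and kills the (3)-dimensional subspace v^⊥, so its characteristic polynomial is lambda^3 (lambda - v·u) with v·u = tr K = 4. Hence the eigenvalues of I - K are 1 (multiplicity 3) and 1 - (4) = -3, so det(I - K) = -3. (Direct check: I - K =
[[1, 0, 2, 0],
 [0, 1, 0, 0],
 [0, 0, -3, 0],
 [0, 0, 6, 1]]
has determinant -3.) The finite-dimensional Fredholm alternative says: either (I - K) is invertible, or ker(I - K) ≠ {0} and then range(I - K) = ker((I - K)^*)^⊥, with dim ker(I - K) = dim ker((I - K)^*). Since det(I - K) ≠ 0, 1 is not an eigenvalue of K and ker(I - K) = {0}, so we are in the first case: for every y there is a unique x = (I - K)^(-1) y. Explicitly, by the Sherman–Morrison formula, (I - u v^T)^(-1) = I + u v^T/(1 - v·u), i.e. (I - K)^(-1) = I + K/(-3).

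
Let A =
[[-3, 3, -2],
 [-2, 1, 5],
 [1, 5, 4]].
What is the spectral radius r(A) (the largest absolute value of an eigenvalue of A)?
r(A) ≈ 7.7138

The eigenvalues of A are the roots of its characteristic polynomial. With M = A (coefficients from the trace, the sum of principal 2x2 minors, and det A):
  p(λ) = det(λ I - M) = λ^3 - 2λ^2 - 28λ - 124.
No integer candidate from the rational root theorem (±divisors of 124) is a root, so the roots are irrational. The cubic discriminant is Δ = -453168 < 0, so there is one real root and a complex-conjugate pair. p(7) = -75 and p(8) = 36 have opposite signs, so a root lies in (7, 8); Newton's method refines it to λ ≈ 7.7138. Dividing out (λ - (7.7138)) leaves approximately λ^2 + 5.7138λ + 16.0751. For λ^2 + 5.7138λ + 16.0751 the discriminant is -31.6529. It is negative, so the remaining roots are the complex-conjugate pair λ ≈ -2.8569 ± 2.813i. Their product equals the constant term, so |λ|^2 ≈ 16.0751 and |λ| ≈ 4.0094.
Thus the eigenvalues (to 4 decimals) are 7.7138 (modulus 7.7138); -2.8569 ± 2.813i (modulus 4.0094). The spectral radius is the largest modulus: r(A) ≈ 7.7138. (Cross-check: r(A) ≤ ||A||_2 ≈ 7.7423; equality holds whenever A is normal, though it can also hold for some non-normal A.)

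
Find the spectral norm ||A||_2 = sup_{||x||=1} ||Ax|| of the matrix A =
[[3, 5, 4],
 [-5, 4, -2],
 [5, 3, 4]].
||A||_2 ≈ 10.0635 (= sqrt(largest eigenvalue of A^T A))

||A||_2 = sigma_max(A) = sqrt(lambda_max(A^T A)). Form the symmetric matrix M = A^T A =
[[59, 10, 42],
 [10, 50, 24],
 [42, 24, 36]].
Its characteristic polynomial (trace, sum of principal 2x2 minors, determinant of M give the coefficients) is
  p(λ) = det(λ I - M) = λ^3 - 145λ^2 + 4434λ - 576.
No integer candidate from the rational root theorem (±divisors of 576) is a root, so the roots are irrational. The cubic discriminant is Δ = 64295819172 > 0, so there are three distinct real roots. p(0) = -576 and p(1) = 3714 have opposite signs, so a root lies in (0, 1); Newton's method refines it to λ ≈ 0.1305. p(43) = 1488 and p(44) = -1016 have opposite signs, so a root lies in (43, 44); Newton's method refines it to λ ≈ 43.5956. p(101) = -1586 and p(102) = 4320 have opposite signs, so a root lies in (101, 102); Newton's method refines it to λ ≈ 101.2739. Check (Vieta): the three roots sum to 145, matching tr M = 145.
So the eigenvalues of A^T A are ≈ 0.1305, 43.5956, 101.2739 (all ≥ 0, as they must be for A^T A). The largest is λ_max ≈ 101.2739, hence ||A||_2 = sqrt(λ_max) ≈ 10.0635.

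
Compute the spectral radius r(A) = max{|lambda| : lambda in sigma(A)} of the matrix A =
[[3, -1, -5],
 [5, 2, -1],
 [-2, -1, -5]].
r(A) ≈ 5.8635

The eigenvalues of A are the roots of its characteristic polynomial. With M = A (coefficients from the trace, the sum of principal 2x2 minors, and det A):
  p(λ) = det(λ I - M) = λ^3 - 25λ + 55.
No integer candidate from the rational root theorem (±divisors of 55) is a root, so the roots are irrational. The cubic discriminant is Δ = -19175 < 0, so there is one real root and a complex-conjugate pair. p(-6) = -11 and p(-5) = 55 have opposite signs, so a root lies in (-6, -5); Newton's method refines it to λ ≈ -5.8635. Dividing out (λ - (-5.8635)) leaves approximately λ^2 - 5.8635λ + 9.3801. For λ^2 - 5.8635λ + 9.3801 the discriminant is -3.1404. It is negative, so the remaining roots are the complex-conjugate pair λ ≈ 2.9317 ± 0.8861i. Their product equals the constant term, so |λ|^2 ≈ 9.3801 and |λ| ≈ 3.0627.
Thus the eigenvalues (to 4 decimals) are -5.8635 (modulus 5.8635); 2.9317 ± 0.8861i (modulus 3.0627). The spectral radius is the largest modulus: r(A) ≈ 5.8635. (Cross-check: r(A) ≤ ||A||_2 ≈ 7.5229; equality holds whenever A is normal, though it can also hold for some non-normal A.)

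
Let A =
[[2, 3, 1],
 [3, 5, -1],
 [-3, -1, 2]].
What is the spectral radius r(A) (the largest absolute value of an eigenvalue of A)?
r(A) = 7

The eigenvalues of A are the roots of its characteristic polynomial. With M = A (coefficients from the trace, the sum of principal 2x2 minors, and det A):
  p(λ) = det(λ I - M) = λ^3 - 9λ^2 + 17λ - 21.
By the rational root theorem any rational root is an integer divisor of 21. Testing λ = 7: p(7) = 343 - 441 + 119 - 21 = 0, so λ = 7 is a root. Dividing out (λ - 7) leaves p(λ) = (λ - 7)(λ^2 - 2λ + 3). For λ^2 - 2λ + 3 the discriminant is -8. It is negative, so the roots are the complex-conjugate pair λ = 1 ± (sqrt(8)/2) i ≈ 1 ± 1.4142i. For a conjugate pair the product of the roots equals the constant term, so |λ|^2 = 3 and |λ| = sqrt(3) ≈ 1.7321.
Thus the eigenvalues (to 4 decimals) are 1 ± 1.4142i (modulus 1.7321); 7 (modulus 7). The spectral radius is the largest modulus: r(A) = 7. (Cross-check: r(A) ≤ ||A||_2 ≈ 7.3829; equality holds whenever A is normal, though it can also hold for some non-normal A.)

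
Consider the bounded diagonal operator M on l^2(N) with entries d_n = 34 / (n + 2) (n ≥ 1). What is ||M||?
||M|| = 34/3 (attained at n = 1)

For M diagonal, ||M|| = sup_n |d_n| = sup_n 34/(n + 2). This is positive and strictly decreasing in n, so the supremum is attained at n = 1: d_1 = 34/(1 + 2) = 34/3. Hence ||M|| = 34/3.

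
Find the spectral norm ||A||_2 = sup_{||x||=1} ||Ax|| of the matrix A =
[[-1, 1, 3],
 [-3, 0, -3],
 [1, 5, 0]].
||A||_2 ≈ 5.3835 (= sqrt(largest eigenvalue of A^T A))

||A||_2 = sigma_max(A) = sqrt(lambda_max(A^T A)). Form the symmetric matrix M = A^T A =
[[11, 4, 6],
 [4, 26, 3],
 [6, 3, 18]].
Its characteristic polynomial (trace, sum of principal 2x2 minors, determinant of M give the coefficients) is
  p(λ) = det(λ I - M) = λ^3 - 55λ^2 + 891λ - 3969.
No integer candidate from the rational root theorem (±divisors of 3969) is a root, so the roots are irrational. The cubic discriminant is Δ = 6413904 > 0, so there are three distinct real roots. p(7) = -84 and p(8) = 151 have opposite signs, so a root lies in (7, 8); Newton's method refines it to λ ≈ 7.3269. p(18) = 81 and p(19) = -36 have opposite signs, so a root lies in (18, 19); Newton's method refines it to λ ≈ 18.691. p(28) = -189 and p(29) = 4 have opposite signs, so a root lies in (28, 29); Newton's method refines it to λ ≈ 28.9821. Check (Vieta): the three roots sum to 55, matching tr M = 55.
So the eigenvalues of A^T A are ≈ 7.3269, 18.691, 28.9821 (all ≥ 0, as they must be for A^T A). The largest is λ_max ≈ 28.9821, hence ||A||_2 = sqrt(λ_max) ≈ 5.3835.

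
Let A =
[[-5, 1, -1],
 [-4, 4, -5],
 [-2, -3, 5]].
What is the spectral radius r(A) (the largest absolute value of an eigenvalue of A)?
r(A) ≈ 8.3405

The eigenvalues of A are the roots of its characteristic polynomial. With M = A (coefficients from the trace, the sum of principal 2x2 minors, and det A):
  p(λ) = det(λ I - M) = λ^3 - 4λ^2 - 38λ + 15.
No integer candidate from the rational root theorem (±divisors of 15) is a root, so the roots are irrational. The cubic discriminant is Δ = 281397 > 0, so there are three distinct real roots. p(-5) = -20 and p(-4) = 39 have opposite signs, so a root lies in (-5, -4); Newton's method refines it to λ ≈ -4.7214. p(0) = 15 and p(1) = -26 have opposite signs, so a root lies in (0, 1); Newton's method refines it to λ ≈ 0.3809. p(8) = -33 and p(9) = 78 have opposite signs, so a root lies in (8, 9); Newton's method refines it to λ ≈ 8.3405. Check (Vieta): the three roots sum to 4, matching tr M = 4.
Thus the eigenvalues (to 4 decimals) are -4.7214 (modulus 4.7214); 0.3809 (modulus 0.3809); 8.3405 (modulus 8.3405). The spectral radius is the largest modulus: r(A) ≈ 8.3405. (Cross-check: r(A) ≤ ||A||_2 ≈ 9.33; equality holds whenever A is normal, though it can also hold for some non-normal A.)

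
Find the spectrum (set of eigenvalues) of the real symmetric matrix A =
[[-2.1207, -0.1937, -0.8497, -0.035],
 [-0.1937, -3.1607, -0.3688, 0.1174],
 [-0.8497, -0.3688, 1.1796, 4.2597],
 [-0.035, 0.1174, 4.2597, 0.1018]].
sigma(A) ≈ {-4, -3, -2, 5}

A is real symmetric, so its spectrum consists of real eigenvalues. Expanding the characteristic polynomial of the displayed matrix gives
  det(λ I - A) = p(λ) = λ^4 + (4)λ^3 + (-19)λ^2 + (-106.0012)λ + (-120.0021).
Solving p(λ) = 0 yields eigenvalues ≈ -4, -3, -2, 5. (A is shown rounded to 4 decimals, so these recover the underlying integer eigenvalues to within that precision.)
Verification: the trace of A = -4 equals the sum of eigenvalues -4, and det(A) ≈ -120.0021 matches the eigenvalue product -120.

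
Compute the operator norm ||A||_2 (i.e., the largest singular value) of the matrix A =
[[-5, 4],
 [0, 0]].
||A||_2 = sqrt(41) ≈ 6.4031 (= sqrt(largest eigenvalue of A^T A))

||A||_2 = sigma_max(A) = sqrt(lambda_max(A^T A)). Form the symmetric matrix M = A^T A =
[[25, -20],
 [-20, 16]].
Its characteristic polynomial (trace, determinant of M give the coefficients) is
  p(λ) = det(λ I - M) = λ^2 - 41λ.
For λ^2 - 41λ the discriminant is 1681. It is a perfect square (41^2), so the roots are rational: λ = (41 ± 41)/2 = 41, 0.
So the eigenvalues of A^T A are ≈ 0, 41 (all ≥ 0, as they must be for A^T A). The largest is λ_max = 41, hence ||A||_2 = sqrt(λ_max) = sqrt(41) ≈ 6.4031.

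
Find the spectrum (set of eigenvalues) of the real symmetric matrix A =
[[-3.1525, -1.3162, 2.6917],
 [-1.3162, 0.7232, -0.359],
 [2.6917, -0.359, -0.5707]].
sigma(A) ≈ {-5, 0, 2}

A is real symmetric, so its spectrum consists of real eigenvalues. Expanding the characteristic polynomial of the displayed matrix gives
  det(λ I - A) = p(λ) = λ^3 + (3)λ^2 + (-10)λ + (0).
Solving p(λ) = 0 yields eigenvalues ≈ -5, 0, 2. (A is shown rounded to 4 decimals, so these recover the underlying integer eigenvalues to within that precision.)
Verification: the trace of A = -3 equals the sum of eigenvalues -3, and det(A) ≈ 0.0001 matches the eigenvalue product 0.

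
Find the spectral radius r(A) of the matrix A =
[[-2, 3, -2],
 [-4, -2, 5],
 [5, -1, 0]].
r(A) ≈ 6.0119

The eigenvalues of A are the roots of its characteristic polynomial. With M = A (coefficients from the trace, the sum of principal 2x2 minors, and det A):
  p(λ) = det(λ I - M) = λ^3 + 4λ^2 + 31λ - 37.
No integer candidate from the rational root theorem (±divisors of 37) is a root, so the roots are irrational. The cubic discriminant is Δ = -213863 < 0, so there is one real root and a complex-conjugate pair. p(1) = -1 and p(2) = 49 have opposite signs, so a root lies in (1, 2); Newton's method refines it to λ ≈ 1.0237. Dividing out (λ - (1.0237)) leaves approximately λ^2 + 5.0237λ + 36.1429. For λ^2 + 5.0237λ + 36.1429 the discriminant is -119.3337. It is negative, so the remaining roots are the complex-conjugate pair λ ≈ -2.5119 ± 5.462i. Their product equals the constant term, so |λ|^2 ≈ 36.1429 and |λ| ≈ 6.0119.
Thus the eigenvalues (to 4 decimals) are 1.0237 (modulus 1.0237); -2.5119 ± 5.462i (modulus 6.0119). The spectral radius is the largest modulus: r(A) ≈ 6.0119. (Cross-check: r(A) ≤ ||A||_2 ≈ 7.4735; equality holds whenever A is normal, though it can also hold for some non-normal A.)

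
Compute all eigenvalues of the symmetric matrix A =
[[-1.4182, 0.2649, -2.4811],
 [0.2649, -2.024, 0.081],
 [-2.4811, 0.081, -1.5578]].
sigma(A) ≈ {-4, -2, 1}

A is real symmetric, so its spectrum consists of real eigenvalues. Expanding the characteristic polynomial of the displayed matrix gives
  det(λ I - A) = p(λ) = λ^3 + (5)λ^2 + (2)λ + (-8).
Solving p(λ) = 0 yields eigenvalues ≈ -4, -2, 1. (A is shown rounded to 4 decimals, so these recover the underlying integer eigenvalues to within that precision.)
Verification: the trace of A = -5 equals the sum of eigenvalues -5, and det(A) ≈ 8.0000 matches the eigenvalue product 8.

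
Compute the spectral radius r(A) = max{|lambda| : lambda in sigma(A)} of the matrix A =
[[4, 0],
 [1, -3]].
r(A) = 4

The eigenvalues of A are the roots of its characteristic polynomial. With M = A (coefficients from the trace and determinant):
  p(λ) = det(λ I - M) = λ^2 - λ - 12.
For λ^2 - λ - 12 the discriminant is 49. It is a perfect square (7^2), so the roots are rational: λ = (1 ± 7)/2 = 4, -3.
Thus the eigenvalues (to 4 decimals) are 4 (modulus 4); -3 (modulus 3). The spectral radius is the largest modulus: r(A) = 4. (Cross-check: r(A) ≤ ||A||_2 ≈ 4.2426; equality holds whenever A is normal, though it can also hold for some non-normal A.)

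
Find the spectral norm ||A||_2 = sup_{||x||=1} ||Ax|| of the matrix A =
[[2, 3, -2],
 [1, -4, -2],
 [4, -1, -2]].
||A||_2 = sqrt((35 + sqrt(1009))/2) ≈ 5.7777 (= sqrt(largest eigenvalue of A^T A))

||A||_2 = sigma_max(A) = sqrt(lambda_max(A^T A)). Form the symmetric matrix M = A^T A =
[[21, -2, -14],
 [-2, 26, 4],
 [-14, 4, 12]].
Its characteristic polynomial (trace, sum of principal 2x2 minors, determinant of M give the coefficients) is
  p(λ) = det(λ I - M) = λ^3 - 59λ^2 + 894λ - 1296.
By the rational root theorem any rational root is an integer divisor of 1296. Testing λ = 24: p(24) = 13824 - 33984 + 21456 - 1296 = 0, so λ = 24 is a root. Dividing out (λ - 24) leaves p(λ) = (λ - 24)(λ^2 - 35λ + 54). For λ^2 - 35λ + 54 the discriminant is 1009. It is nonnegative but not a perfect square, so the roots are real and irrational: λ = (35 ± sqrt(1009))/2 ≈ 33.3824, 1.6176.
So the eigenvalues of A^T A are ≈ 1.6176, 24, 33.3824 (all ≥ 0, as they must be for A^T A). The largest is λ_max = (35 + sqrt(1009))/2 ≈ 33.3824, hence ||A||_2 = sqrt(λ_max) = sqrt((35 + sqrt(1009))/2) ≈ 5.7777.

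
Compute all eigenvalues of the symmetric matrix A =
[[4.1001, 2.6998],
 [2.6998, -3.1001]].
sigma(A) ≈ {-4, 5}

A is real symmetric, so its spectrum consists of real eigenvalues. Expanding the characteristic polynomial of the displayed matrix gives
  det(λ I - A) = p(λ) = λ^2 + (-1)λ + (-20).
Solving p(λ) = 0 yields eigenvalues ≈ -4, 5. (A is shown rounded to 4 decimals, so these recover the underlying integer eigenvalues to within that precision.)
Verification: the trace of A = 1 equals the sum of eigenvalues 1, and det(A) ≈ -19.9996 matches the eigenvalue product -20.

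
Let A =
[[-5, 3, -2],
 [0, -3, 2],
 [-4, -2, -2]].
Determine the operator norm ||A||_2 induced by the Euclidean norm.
||A||_2 ≈ 7.2631 (= sqrt(largest eigenvalue of A^T A))

||A||_2 = sigma_max(A) = sqrt(lambda_max(A^T A)). Form the symmetric matrix M = A^T A =
[[41, -7, 18],
 [-7, 22, -8],
 [18, -8, 12]].
Its characteristic polynomial (trace, sum of principal 2x2 minors, determinant of M give the coefficients) is
  p(λ) = det(λ I - M) = λ^3 - 75λ^2 + 1221λ - 2500.
No integer candidate from the rational root theorem (±divisors of 2500) is a root, so the roots are irrational. The cubic discriminant is Δ = 838088181 > 0, so there are three distinct real roots. p(2) = -350 and p(3) = 515 have opposite signs, so a root lies in (2, 3); Newton's method refines it to λ ≈ 2.3861. p(19) = 483 and p(20) = -80 have opposite signs, so a root lies in (19, 20); Newton's method refines it to λ ≈ 19.8613. p(52) = -1200 and p(53) = 415 have opposite signs, so a root lies in (52, 53); Newton's method refines it to λ ≈ 52.7526. Check (Vieta): the three roots sum to 75, matching tr M = 75.
So the eigenvalues of A^T A are ≈ 2.3861, 19.8613, 52.7526 (all ≥ 0, as they must be for A^T A). The largest is λ_max ≈ 52.7526, hence ||A||_2 = sqrt(λ_max) ≈ 7.2631.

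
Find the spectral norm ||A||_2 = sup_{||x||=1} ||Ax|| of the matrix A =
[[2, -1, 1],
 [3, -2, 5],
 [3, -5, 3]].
||A||_2 ≈ 8.9193 (= sqrt(largest eigenvalue of A^T A))

||A||_2 = sigma_max(A) = sqrt(lambda_max(A^T A)). Form the symmetric matrix M = A^T A =
[[22, -23, 26],
 [-23, 30, -26],
 [26, -26, 35]].
Its characteristic polynomial (trace, sum of principal 2x2 minors, determinant of M give the coefficients) is
  p(λ) = det(λ I - M) = λ^3 - 87λ^2 + 599λ - 529.
No integer candidate from the rational root theorem (±divisors of 529) is a root, so the roots are irrational. The cubic discriminant is Δ = 951349504 > 0, so there are three distinct real roots. p(1) = -16 and p(2) = 329 have opposite signs, so a root lies in (1, 2); Newton's method refines it to λ ≈ 1.0377. p(6) = 149 and p(7) = -256 have opposite signs, so a root lies in (6, 7); Newton's method refines it to λ ≈ 6.4082. p(79) = -3136 and p(80) = 2591 have opposite signs, so a root lies in (79, 80); Newton's method refines it to λ ≈ 79.5541. Check (Vieta): the three roots sum to 87, matching tr M = 87.
So the eigenvalues of A^T A are ≈ 1.0377, 6.4082, 79.5541 (all ≥ 0, as they must be for A^T A). The largest is λ_max ≈ 79.5541, hence ||A||_2 = sqrt(λ_max) ≈ 8.9193.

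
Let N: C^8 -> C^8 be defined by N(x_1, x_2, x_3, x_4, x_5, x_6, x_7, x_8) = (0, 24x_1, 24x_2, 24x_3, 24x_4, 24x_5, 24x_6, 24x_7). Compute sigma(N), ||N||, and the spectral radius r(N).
sigma(N) = {0}; ||N|| = 24; r(N) = 0. (N is nilpotent with N^8 = 0.)

On C^8, N is a strictly lower-triangular matrix with 24 on the subdiagonal and zeros elsewhere, so its characteristic polynomial is lambda^8 and every eigenvalue is 0: sigma(N) = {0}. For the operator norm, N e_i = 24e_{i+1} for i = 1, ..., 7 and N e_8 = 0, so the singular values of N are 24 (with multiplicity 7) and 0; hence ||N|| = 24. The spectral radius r(N) = max|lambda| = 0. Note ||N|| > r(N) — characteristic of non-normal nilpotent operators. Indeed N^8 = 0.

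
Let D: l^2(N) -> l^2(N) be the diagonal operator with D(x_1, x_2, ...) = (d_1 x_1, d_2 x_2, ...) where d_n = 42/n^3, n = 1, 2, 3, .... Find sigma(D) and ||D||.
sigma(D) = {42/n^3 : n ≥ 1} ∪ {0}; ||D|| = 42

A bounded diagonal operator on l^2 with diagonal entries d_n has spectrum equal to the closure of {d_n : n ≥ 1}: every d_n is an eigenvalue (with eigenvector e_n), so {d_n} ⊂ sigma(D); the spectrum is closed, so its closure is too; and for lambda not in the closure, (D - lambda I) has bounded inverse (the diagonal entries 1/(d_n - lambda) are bounded). For our sequence d_n = 42/n^3, n = 1, 2, 3, ...:
  - {d_n} = {42/n^3 : n ≥ 1}; the only limit point is 0
  - closure = {42/n^3 : n ≥ 1} ∪ {0}
For the norm: a diagonal operator has ||D|| = sup_n |d_n|. Here d_n = 42/n^3 is positive and decreasing, so sup_n |d_n| = d_1 = 42. So ||D|| = 42.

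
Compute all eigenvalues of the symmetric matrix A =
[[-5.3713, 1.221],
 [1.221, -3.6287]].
sigma(A) ≈ {-6, -3}

A is real symmetric, so its spectrum consists of real eigenvalues. Expanding the characteristic polynomial of the displayed matrix gives
  det(λ I - A) = p(λ) = λ^2 + (9)λ + (18).
Solving p(λ) = 0 yields eigenvalues ≈ -6, -3. (A is shown rounded to 4 decimals, so these recover the underlying integer eigenvalues to within that precision.)
Verification: the trace of A = -9 equals the sum of eigenvalues -9, and det(A) ≈ 18.0000 matches the eigenvalue product 18.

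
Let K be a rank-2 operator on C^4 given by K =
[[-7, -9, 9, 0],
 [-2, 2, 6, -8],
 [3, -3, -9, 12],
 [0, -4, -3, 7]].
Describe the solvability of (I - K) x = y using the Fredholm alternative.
(I - K) is invertible (det(I - K) = -82 ≠ 0), so for every y in C^4 the equation (I - K) x = y has a unique solution.

K has rank 2 and factors as K = U V^T = u1 v1^T + u2 v2^T with u1 = (3, 2, -3, -1), v1 = (-2, -2, 3, -1), u2 = (-1, 2, -3, -2), v2 = (1, 3, 0, -3) (multiplying out reproduces the displayed K). The nonzero eigenvalues of U V^T coincide with those of the 2 x 2 matrix G = V^T U = [[v1·u1, v1·u2], [v2·u1, v2·u2]] = [[-18, -9], [12, 11]], and by the Sylvester determinant identity det(I_4 - U V^T) = det(I_2 - V^T U) = det([[19, 9], [-12, -10]]) = (19)(-10) - (9)(-12) = -82. (Direct check: I - K =
[[8, 9, -9, 0],
 [2, -1, -6, 8],
 [-3, 3, 10, -12],
 [0, 4, 3, -6]]
has determinant -82.) The finite-dimensional Fredholm alternative says: either (I - K) is invertible, or ker(I - K) ≠ {0} and then range(I - K) = ker((I - K)^*)^⊥, with dim ker(I - K) = dim ker((I - K)^*). Since det(I - K) ≠ 0, 1 is not an eigenvalue of K and ker(I - K) = {0}, so we are in the first case: for every y there is a unique x = (I - K)^(-1) y. (Explicitly, by the Woodbury identity, (I - U V^T)^(-1) = I + U (I_2 - G)^(-1) V^T.)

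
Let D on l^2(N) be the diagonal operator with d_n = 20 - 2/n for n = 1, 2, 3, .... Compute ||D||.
||D|| = 20

For a diagonal operator on l^2 with entries d_n, ||D|| = sup_n |d_n|. Here d_1 = 18, d_2 = 19, ..., and d_n = 20 - 2/n increases monotonically toward 20. All terms lie in [18, 20), so |d_n| = d_n and the supremum is the limit 20, which is not attained by any individual d_n. Hence ||D|| = 20.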